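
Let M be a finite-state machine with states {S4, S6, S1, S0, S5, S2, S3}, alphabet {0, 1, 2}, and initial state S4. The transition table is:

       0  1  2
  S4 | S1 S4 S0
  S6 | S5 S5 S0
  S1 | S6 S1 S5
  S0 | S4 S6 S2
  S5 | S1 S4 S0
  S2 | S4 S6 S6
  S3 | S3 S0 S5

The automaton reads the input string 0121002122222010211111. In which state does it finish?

start at S4
read '0': S4 → S1
read '1': S1 → S1
read '2': S1 → S5
read '1': S5 → S4
read '0': S4 → S1
read '0': S1 → S6
read '2': S6 → S0
read '1': S0 → S6
read '2': S6 → S0
read '2': S0 → S2
read '2': S2 → S6
read '2': S6 → S0
read '2': S0 → S2
read '0': S2 → S4
read '1': S4 → S4
read '0': S4 → S1
read '2': S1 → S5
read '1': S5 → S4
read '1': S4 → S4
read '1': S4 → S4
read '1': S4 → S4
read '1': S4 → S4

S4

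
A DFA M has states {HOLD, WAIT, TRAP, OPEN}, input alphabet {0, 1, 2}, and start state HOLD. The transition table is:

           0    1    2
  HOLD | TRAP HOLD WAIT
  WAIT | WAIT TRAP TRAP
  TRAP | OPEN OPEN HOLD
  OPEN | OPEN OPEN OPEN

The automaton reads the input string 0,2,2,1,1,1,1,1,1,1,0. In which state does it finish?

HOLD → TRAP → HOLD → WAIT → TRAP → OPEN → OPEN → OPEN → OPEN → OPEN → OPEN → OPEN

OPEN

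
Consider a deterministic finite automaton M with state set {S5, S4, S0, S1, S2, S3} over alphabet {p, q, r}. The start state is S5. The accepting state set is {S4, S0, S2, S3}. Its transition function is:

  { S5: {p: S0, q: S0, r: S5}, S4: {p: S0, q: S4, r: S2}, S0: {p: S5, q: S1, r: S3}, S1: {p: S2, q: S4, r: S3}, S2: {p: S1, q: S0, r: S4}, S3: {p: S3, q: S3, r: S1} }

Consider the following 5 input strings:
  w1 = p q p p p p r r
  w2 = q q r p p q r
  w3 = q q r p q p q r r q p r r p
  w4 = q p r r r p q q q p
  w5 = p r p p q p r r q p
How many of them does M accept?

w1:
  start at S5
  read 'p': S5 → S0
  read 'q': S0 → S1
  read 'p': S1 → S2
  read 'p': S2 → S1
  read 'p': S1 → S2
  read 'p': S2 → S1
  read 'r': S1 → S3
  read 'r': S3 → S1
  end S1, rejected
w2:
  start at S5
  read 'q': S5 → S0
  read 'q': S0 → S1
  read 'r': S1 → S3
  read 'p': S3 → S3
  read 'p': S3 → S3
  read 'q': S3 → S3
  read 'r': S3 → S1
  end S1, rejected
w3:
  start at S5
  read 'q': S5 → S0
  read 'q': S0 → S1
  read 'r': S1 → S3
  read 'p': S3 → S3
  read 'q': S3 → S3
  read 'p': S3 → S3
  read 'q': S3 → S3
  read 'r': S3 → S1
  read 'r': S1 → S3
  read 'q': S3 → S3
  read 'p': S3 → S3
  read 'r': S3 → S1
  read 'r': S1 → S3
  read 'p': S3 → S3
  end S3, accepted
w4:
  start at S5
  read 'q': S5 → S0
  read 'p': S0 → S5
  read 'r': S5 → S5
  read 'r': S5 → S5
  read 'r': S5 → S5
  read 'p': S5 → S0
  read 'q': S0 → S1
  read 'q': S1 → S4
  read 'q': S4 → S4
  read 'p': S4 → S0
  end S0, accepted
w5:
  start at S5
  read 'p': S5 → S0
  read 'r': S0 → S3
  read 'p': S3 → S3
  read 'p': S3 → S3
  read 'q': S3 → S3
  read 'p': S3 → S3
  read 'r': S3 → S1
  read 'r': S1 → S3
  read 'q': S3 → S3
  read 'p': S3 → S3
  end S3, accepted

3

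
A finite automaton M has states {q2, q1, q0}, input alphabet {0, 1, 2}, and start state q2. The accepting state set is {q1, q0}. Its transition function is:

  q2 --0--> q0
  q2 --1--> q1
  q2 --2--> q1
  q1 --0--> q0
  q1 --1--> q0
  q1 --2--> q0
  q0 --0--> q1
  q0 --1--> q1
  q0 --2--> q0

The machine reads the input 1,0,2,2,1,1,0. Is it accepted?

Yes

Trace: q2 -1-> q1 -0-> q0 -2-> q0 -2-> q0 -1-> q1 -1-> q0 -0-> q1
End state q1 is accepting.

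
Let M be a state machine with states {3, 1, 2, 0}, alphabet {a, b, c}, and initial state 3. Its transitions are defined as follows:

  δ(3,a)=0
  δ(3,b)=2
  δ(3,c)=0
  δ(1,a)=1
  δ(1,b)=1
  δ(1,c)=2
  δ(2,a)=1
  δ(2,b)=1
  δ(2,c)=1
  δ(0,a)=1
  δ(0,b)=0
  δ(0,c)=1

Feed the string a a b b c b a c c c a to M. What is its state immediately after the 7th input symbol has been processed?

start at 3
read 'a': 3 → 0
read 'a': 0 → 1
read 'b': 1 → 1
read 'b': 1 → 1
read 'c': 1 → 2
read 'b': 2 → 1
read 'a': 1 → 1
After 7 symbols: 1.

1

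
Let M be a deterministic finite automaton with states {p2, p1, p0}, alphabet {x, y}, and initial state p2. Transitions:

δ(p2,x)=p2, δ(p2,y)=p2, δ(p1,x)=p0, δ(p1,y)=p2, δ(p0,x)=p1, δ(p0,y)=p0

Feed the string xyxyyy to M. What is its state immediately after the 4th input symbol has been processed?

p2

start at p2
read 'x': p2 → p2
read 'y': p2 → p2
read 'x': p2 → p2
read 'y': p2 → p2
After 4 symbols: p2.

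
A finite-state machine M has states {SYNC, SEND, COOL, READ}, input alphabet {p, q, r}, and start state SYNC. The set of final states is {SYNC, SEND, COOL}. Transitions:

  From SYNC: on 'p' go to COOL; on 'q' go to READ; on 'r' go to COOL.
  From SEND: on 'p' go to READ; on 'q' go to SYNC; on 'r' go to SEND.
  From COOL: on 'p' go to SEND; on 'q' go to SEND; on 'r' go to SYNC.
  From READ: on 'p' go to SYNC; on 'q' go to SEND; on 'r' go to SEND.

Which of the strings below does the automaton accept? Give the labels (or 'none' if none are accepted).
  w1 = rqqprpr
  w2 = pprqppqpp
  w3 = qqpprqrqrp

w1: SYNC → COOL → SEND → SYNC → COOL → SYNC → COOL → SYNC  → end SYNC, accepted
w2: SYNC → COOL → SEND → SEND → SYNC → COOL → SEND → SYNC → COOL → SEND  → end SEND, accepted
w3: SYNC → READ → SEND → READ → SYNC → COOL → SEND → SEND → SYNC → COOL → SEND  → end SEND, accepted

w1, w2, w3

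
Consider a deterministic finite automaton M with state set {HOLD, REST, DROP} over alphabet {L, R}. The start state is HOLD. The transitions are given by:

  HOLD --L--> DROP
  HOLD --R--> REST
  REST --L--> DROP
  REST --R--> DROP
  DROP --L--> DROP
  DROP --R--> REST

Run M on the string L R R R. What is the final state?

HOLD → DROP → REST → DROP → REST

REST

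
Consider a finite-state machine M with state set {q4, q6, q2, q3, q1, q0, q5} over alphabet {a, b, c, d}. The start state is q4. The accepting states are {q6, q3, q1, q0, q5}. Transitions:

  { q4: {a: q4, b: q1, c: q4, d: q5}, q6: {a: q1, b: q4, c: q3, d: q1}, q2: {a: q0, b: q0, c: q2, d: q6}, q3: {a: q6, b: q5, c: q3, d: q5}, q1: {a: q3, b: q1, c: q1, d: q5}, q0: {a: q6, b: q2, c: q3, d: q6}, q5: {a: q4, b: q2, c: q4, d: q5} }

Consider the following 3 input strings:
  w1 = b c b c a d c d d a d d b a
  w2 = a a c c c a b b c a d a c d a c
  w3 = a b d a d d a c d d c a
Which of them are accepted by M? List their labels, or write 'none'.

w1: q4 → q1 → q1 → q1 → q1 → q3 → q5 → q4 → q5 → q5 → q4 → q5 → q5 → q2 → q0  → end q0, accepted
w2: q4 → q4 → q4 → q4 → q4 → q4 → q4 → q1 → q1 → q1 → q3 → q5 → q4 → q4 → q5 → q4 → q4  → end q4, rejected
w3: q4 → q4 → q1 → q5 → q4 → q5 → q5 → q4 → q4 → q5 → q5 → q4 → q4  → end q4, rejected

w1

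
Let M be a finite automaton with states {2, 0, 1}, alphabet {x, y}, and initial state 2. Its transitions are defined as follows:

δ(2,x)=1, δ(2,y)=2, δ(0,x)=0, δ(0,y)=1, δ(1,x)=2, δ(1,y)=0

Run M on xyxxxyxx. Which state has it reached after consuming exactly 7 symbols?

2 → 1 → 0 → 0 → 0 → 0 → 1 → 2
After 7 symbols: 2.

2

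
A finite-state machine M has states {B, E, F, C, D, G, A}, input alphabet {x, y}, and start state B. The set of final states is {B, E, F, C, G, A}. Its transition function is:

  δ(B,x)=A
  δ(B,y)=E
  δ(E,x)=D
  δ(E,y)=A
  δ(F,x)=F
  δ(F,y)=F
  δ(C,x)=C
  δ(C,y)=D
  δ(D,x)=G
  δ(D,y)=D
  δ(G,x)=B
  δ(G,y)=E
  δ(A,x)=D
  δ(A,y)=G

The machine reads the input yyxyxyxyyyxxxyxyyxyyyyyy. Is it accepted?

B → E → A → D → D → G → E → D → D → D → D → G → B → A → G → B → E → A → D → D → D → D → D → D → D
End state D is not accepting.

No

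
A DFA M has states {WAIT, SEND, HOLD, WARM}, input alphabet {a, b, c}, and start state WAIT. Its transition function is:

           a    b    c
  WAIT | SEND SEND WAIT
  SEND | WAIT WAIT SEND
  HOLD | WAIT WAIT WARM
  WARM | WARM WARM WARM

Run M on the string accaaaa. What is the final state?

SEND

start at WAIT
read 'a': WAIT → SEND
read 'c': SEND → SEND
read 'c': SEND → SEND
read 'a': SEND → WAIT
read 'a': WAIT → SEND
read 'a': SEND → WAIT
read 'a': WAIT → SEND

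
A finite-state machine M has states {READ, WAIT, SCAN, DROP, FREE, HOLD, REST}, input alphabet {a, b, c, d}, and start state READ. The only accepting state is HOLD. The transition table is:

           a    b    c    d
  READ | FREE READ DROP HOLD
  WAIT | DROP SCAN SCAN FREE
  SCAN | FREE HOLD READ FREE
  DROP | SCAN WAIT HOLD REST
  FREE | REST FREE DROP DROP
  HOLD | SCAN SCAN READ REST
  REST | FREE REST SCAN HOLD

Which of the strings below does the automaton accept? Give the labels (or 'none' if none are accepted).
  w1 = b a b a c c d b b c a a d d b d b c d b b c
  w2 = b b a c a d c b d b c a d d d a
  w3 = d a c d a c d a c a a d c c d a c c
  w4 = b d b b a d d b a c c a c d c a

w3

w1:
  start at READ
  read 'b': READ → READ
  read 'a': READ → FREE
  read 'b': FREE → FREE
  read 'a': FREE → REST
  read 'c': REST → SCAN
  read 'c': SCAN → READ
  read 'd': READ → HOLD
  read 'b': HOLD → SCAN
  read 'b': SCAN → HOLD
  read 'c': HOLD → READ
  read 'a': READ → FREE
  read 'a': FREE → REST
  read 'd': REST → HOLD
  read 'd': HOLD → REST
  read 'b': REST → REST
  read 'd': REST → HOLD
  read 'b': HOLD → SCAN
  read 'c': SCAN → READ
  read 'd': READ → HOLD
  read 'b': HOLD → SCAN
  read 'b': SCAN → HOLD
  read 'c': HOLD → READ
  end READ, rejected
w2:
  start at READ
  read 'b': READ → READ
  read 'b': READ → READ
  read 'a': READ → FREE
  read 'c': FREE → DROP
  read 'a': DROP → SCAN
  read 'd': SCAN → FREE
  read 'c': FREE → DROP
  read 'b': DROP → WAIT
  read 'd': WAIT → FREE
  read 'b': FREE → FREE
  read 'c': FREE → DROP
  read 'a': DROP → SCAN
  read 'd': SCAN → FREE
  read 'd': FREE → DROP
  read 'd': DROP → REST
  read 'a': REST → FREE
  end FREE, rejected
w3:
  start at READ
  read 'd': READ → HOLD
  read 'a': HOLD → SCAN
  read 'c': SCAN → READ
  read 'd': READ → HOLD
  read 'a': HOLD → SCAN
  read 'c': SCAN → READ
  read 'd': READ → HOLD
  read 'a': HOLD → SCAN
  read 'c': SCAN → READ
  read 'a': READ → FREE
  read 'a': FREE → REST
  read 'd': REST → HOLD
  read 'c': HOLD → READ
  read 'c': READ → DROP
  read 'd': DROP → REST
  read 'a': REST → FREE
  read 'c': FREE → DROP
  read 'c': DROP → HOLD
  end HOLD, accepted
w4:
  start at READ
  read 'b': READ → READ
  read 'd': READ → HOLD
  read 'b': HOLD → SCAN
  read 'b': SCAN → HOLD
  read 'a': HOLD → SCAN
  read 'd': SCAN → FREE
  read 'd': FREE → DROP
  read 'b': DROP → WAIT
  read 'a': WAIT → DROP
  read 'c': DROP → HOLD
  read 'c': HOLD → READ
  read 'a': READ → FREE
  read 'c': FREE → DROP
  read 'd': DROP → REST
  read 'c': REST → SCAN
  read 'a': SCAN → FREE
  end FREE, rejected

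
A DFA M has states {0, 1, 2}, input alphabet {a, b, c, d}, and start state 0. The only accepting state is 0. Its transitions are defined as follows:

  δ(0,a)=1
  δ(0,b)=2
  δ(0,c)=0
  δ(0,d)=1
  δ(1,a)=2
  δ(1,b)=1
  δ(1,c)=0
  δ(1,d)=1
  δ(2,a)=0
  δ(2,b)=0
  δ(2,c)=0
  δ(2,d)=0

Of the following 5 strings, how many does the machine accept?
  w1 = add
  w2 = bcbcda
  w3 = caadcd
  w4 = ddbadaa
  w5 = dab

w1:
  start at 0
  read 'a': 0 → 1
  read 'd': 1 → 1
  read 'd': 1 → 1
  end 1, rejected
w2:
  start at 0
  read 'b': 0 → 2
  read 'c': 2 → 0
  read 'b': 0 → 2
  read 'c': 2 → 0
  read 'd': 0 → 1
  read 'a': 1 → 2
  end 2, rejected
w3:
  start at 0
  read 'c': 0 → 0
  read 'a': 0 → 1
  read 'a': 1 → 2
  read 'd': 2 → 0
  read 'c': 0 → 0
  read 'd': 0 → 1
  end 1, rejected
w4:
  start at 0
  read 'd': 0 → 1
  read 'd': 1 → 1
  read 'b': 1 → 1
  read 'a': 1 → 2
  read 'd': 2 → 0
  read 'a': 0 → 1
  read 'a': 1 → 2
  end 2, rejected
w5:
  start at 0
  read 'd': 0 → 1
  read 'a': 1 → 2
  read 'b': 2 → 0
  end 0, accepted

1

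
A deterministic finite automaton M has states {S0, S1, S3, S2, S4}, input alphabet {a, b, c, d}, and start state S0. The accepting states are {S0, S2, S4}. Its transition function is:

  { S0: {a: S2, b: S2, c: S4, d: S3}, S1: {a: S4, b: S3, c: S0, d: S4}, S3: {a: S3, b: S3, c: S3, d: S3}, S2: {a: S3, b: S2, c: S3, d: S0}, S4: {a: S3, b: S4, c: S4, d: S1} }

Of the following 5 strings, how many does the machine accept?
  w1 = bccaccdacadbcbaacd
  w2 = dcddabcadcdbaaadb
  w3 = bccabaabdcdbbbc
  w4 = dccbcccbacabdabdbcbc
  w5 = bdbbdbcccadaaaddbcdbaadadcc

0

w1: S0 → S2 → S3 → S3 → S3 → S3 → S3 → S3 → S3 → S3 → S3 → S3 → S3 → S3 → S3 → S3 → S3 → S3 → S3  → end S3, rejected
w2: S0 → S3 → S3 → S3 → S3 → S3 → S3 → S3 → S3 → S3 → S3 → S3 → S3 → S3 → S3 → S3 → S3 → S3  → end S3, rejected
w3: S0 → S2 → S3 → S3 → S3 → S3 → S3 → S3 → S3 → S3 → S3 → S3 → S3 → S3 → S3 → S3  → end S3, rejected
w4: S0 → S3 → S3 → S3 → S3 → S3 → S3 → S3 → S3 → S3 → S3 → S3 → S3 → S3 → S3 → S3 → S3 → S3 → S3 → S3 → S3  → end S3, rejected
w5: S0 → S2 → S0 → S2 → S2 → S0 → S2 → S3 → S3 → S3 → S3 → S3 → S3 → S3 → S3 → S3 → S3 → S3 → S3 → S3 → S3 → S3 → S3 → S3 → S3 → S3 → S3 → S3  → end S3, rejected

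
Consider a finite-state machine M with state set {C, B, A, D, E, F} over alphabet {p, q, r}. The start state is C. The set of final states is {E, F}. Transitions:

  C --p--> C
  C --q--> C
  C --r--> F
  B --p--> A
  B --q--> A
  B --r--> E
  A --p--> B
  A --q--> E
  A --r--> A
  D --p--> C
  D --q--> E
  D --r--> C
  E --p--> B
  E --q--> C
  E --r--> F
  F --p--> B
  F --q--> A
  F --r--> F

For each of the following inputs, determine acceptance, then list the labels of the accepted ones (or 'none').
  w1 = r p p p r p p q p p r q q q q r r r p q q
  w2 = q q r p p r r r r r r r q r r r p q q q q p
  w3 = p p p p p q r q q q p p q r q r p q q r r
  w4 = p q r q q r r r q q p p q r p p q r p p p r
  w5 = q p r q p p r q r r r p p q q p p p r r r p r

w1, w3, w4, w5

w1: C → F → B → A → B → E → B → A → E → B → A → A → E → C → C → C → F → F → F → B → A → E  → end E, accepted
w2: C → C → C → F → B → A → A → A → A → A → A → A → A → E → F → F → F → B → A → E → C → C → C  → end C, rejected
w3: C → C → C → C → C → C → C → F → A → E → C → C → C → C → F → A → A → B → A → E → F → F  → end F, accepted
w4: C → C → C → F → A → E → F → F → F → A → E → B → A → E → F → B → A → E → F → B → A → B → E  → end E, accepted
w5: C → C → C → F → A → B → A → A → E → F → F → F → B → A → E → C → C → C → C → F → F → F → B → E  → end E, accepted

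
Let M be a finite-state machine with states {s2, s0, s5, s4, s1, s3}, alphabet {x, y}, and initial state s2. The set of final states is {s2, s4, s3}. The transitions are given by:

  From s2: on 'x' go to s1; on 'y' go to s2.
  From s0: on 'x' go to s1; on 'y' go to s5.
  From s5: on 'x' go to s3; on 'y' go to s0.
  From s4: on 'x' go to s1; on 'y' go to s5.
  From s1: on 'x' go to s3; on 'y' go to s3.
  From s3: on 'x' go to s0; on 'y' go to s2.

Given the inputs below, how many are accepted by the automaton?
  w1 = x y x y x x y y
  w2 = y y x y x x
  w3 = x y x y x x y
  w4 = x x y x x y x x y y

1

w1: Trace: s2 -x-> s1 -y-> s3 -x-> s0 -y-> s5 -x-> s3 -x-> s0 -y-> s5 -y-> s0  → end s0, rejected
w2: Trace: s2 -y-> s2 -y-> s2 -x-> s1 -y-> s3 -x-> s0 -x-> s1  → end s1, rejected
w3: Trace: s2 -x-> s1 -y-> s3 -x-> s0 -y-> s5 -x-> s3 -x-> s0 -y-> s5  → end s5, rejected
w4: Trace: s2 -x-> s1 -x-> s3 -y-> s2 -x-> s1 -x-> s3 -y-> s2 -x-> s1 -x-> s3 -y-> s2 -y-> s2  → end s2, accepted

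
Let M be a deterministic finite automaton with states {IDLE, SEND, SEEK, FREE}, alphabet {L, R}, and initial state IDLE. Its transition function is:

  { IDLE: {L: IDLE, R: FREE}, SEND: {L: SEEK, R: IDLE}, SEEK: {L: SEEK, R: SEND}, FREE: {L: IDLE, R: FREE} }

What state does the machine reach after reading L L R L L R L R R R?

IDLE → IDLE → IDLE → FREE → IDLE → IDLE → FREE → IDLE → FREE → FREE → FREE

FREE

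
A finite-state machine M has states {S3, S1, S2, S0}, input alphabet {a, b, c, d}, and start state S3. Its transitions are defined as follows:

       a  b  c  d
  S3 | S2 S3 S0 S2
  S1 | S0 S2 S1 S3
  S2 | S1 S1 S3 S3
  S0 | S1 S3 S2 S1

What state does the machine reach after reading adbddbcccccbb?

S2

start at S3
read 'a': S3 → S2
read 'd': S2 → S3
read 'b': S3 → S3
read 'd': S3 → S2
read 'd': S2 → S3
read 'b': S3 → S3
read 'c': S3 → S0
read 'c': S0 → S2
read 'c': S2 → S3
read 'c': S3 → S0
read 'c': S0 → S2
read 'b': S2 → S1
read 'b': S1 → S2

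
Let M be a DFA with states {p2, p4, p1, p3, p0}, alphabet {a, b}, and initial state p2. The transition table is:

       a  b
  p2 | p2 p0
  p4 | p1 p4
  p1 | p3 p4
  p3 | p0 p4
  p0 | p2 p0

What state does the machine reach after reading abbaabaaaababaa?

Trace: p2 -a-> p2 -b-> p0 -b-> p0 -a-> p2 -a-> p2 -b-> p0 -a-> p2 -a-> p2 -a-> p2 -a-> p2 -b-> p0 -a-> p2 -b-> p0 -a-> p2 -a-> p2

p2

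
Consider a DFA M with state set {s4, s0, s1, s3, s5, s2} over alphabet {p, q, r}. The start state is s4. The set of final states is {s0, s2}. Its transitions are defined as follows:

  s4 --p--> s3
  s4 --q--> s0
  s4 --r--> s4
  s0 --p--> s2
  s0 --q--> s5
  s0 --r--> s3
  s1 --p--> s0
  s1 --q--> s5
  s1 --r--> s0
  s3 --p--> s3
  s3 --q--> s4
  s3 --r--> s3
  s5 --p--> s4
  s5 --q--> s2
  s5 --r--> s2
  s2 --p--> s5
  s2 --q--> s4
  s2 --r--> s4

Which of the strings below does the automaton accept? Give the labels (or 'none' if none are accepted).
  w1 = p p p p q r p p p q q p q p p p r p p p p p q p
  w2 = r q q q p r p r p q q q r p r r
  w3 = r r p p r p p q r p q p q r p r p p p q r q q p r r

w1: s4 → s3 → s3 → s3 → s3 → s4 → s4 → s3 → s3 → s3 → s4 → s0 → s2 → s4 → s3 → s3 → s3 → s3 → s3 → s3 → s3 → s3 → s3 → s4 → s3  → end s3, rejected
w2: s4 → s4 → s0 → s5 → s2 → s5 → s2 → s5 → s2 → s5 → s2 → s4 → s0 → s3 → s3 → s3 → s3  → end s3, rejected
w3: s4 → s4 → s4 → s3 → s3 → s3 → s3 → s3 → s4 → s4 → s3 → s4 → s3 → s4 → s4 → s3 → s3 → s3 → s3 → s3 → s4 → s4 → s0 → s5 → s4 → s4 → s4  → end s4, rejected

none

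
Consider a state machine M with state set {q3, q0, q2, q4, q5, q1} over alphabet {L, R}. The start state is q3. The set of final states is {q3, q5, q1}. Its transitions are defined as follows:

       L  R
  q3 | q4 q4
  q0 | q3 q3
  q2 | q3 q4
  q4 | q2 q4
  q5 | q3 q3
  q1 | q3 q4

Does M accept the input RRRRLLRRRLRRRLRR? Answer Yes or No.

No

Trace: q3 -R-> q4 -R-> q4 -R-> q4 -R-> q4 -L-> q2 -L-> q3 -R-> q4 -R-> q4 -R-> q4 -L-> q2 -R-> q4 -R-> q4 -R-> q4 -L-> q2 -R-> q4 -R-> q4
End state q4 is not accepting.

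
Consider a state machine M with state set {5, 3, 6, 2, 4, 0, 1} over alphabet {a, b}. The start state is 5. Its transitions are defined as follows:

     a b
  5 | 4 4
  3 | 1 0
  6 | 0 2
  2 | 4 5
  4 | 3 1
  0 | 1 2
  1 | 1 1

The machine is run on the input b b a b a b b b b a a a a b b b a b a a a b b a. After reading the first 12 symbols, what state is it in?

start at 5
read 'b': 5 → 4
read 'b': 4 → 1
read 'a': 1 → 1
read 'b': 1 → 1
read 'a': 1 → 1
read 'b': 1 → 1
read 'b': 1 → 1
read 'b': 1 → 1
read 'b': 1 → 1
read 'a': 1 → 1
read 'a': 1 → 1
read 'a': 1 → 1
After 12 symbols: 1.

1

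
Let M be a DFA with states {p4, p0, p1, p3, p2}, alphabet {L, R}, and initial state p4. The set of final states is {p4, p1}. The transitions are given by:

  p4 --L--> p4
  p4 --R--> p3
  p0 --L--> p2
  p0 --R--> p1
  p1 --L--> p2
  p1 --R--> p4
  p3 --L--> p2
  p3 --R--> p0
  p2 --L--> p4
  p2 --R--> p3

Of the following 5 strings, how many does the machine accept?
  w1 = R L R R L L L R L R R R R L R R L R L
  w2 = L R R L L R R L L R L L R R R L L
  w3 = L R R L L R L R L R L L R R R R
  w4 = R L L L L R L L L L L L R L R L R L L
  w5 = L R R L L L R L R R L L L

w1:
  start at p4
  read 'R': p4 → p3
  read 'L': p3 → p2
  read 'R': p2 → p3
  read 'R': p3 → p0
  read 'L': p0 → p2
  read 'L': p2 → p4
  read 'L': p4 → p4
  read 'R': p4 → p3
  read 'L': p3 → p2
  read 'R': p2 → p3
  read 'R': p3 → p0
  read 'R': p0 → p1
  read 'R': p1 → p4
  read 'L': p4 → p4
  read 'R': p4 → p3
  read 'R': p3 → p0
  read 'L': p0 → p2
  read 'R': p2 → p3
  read 'L': p3 → p2
  end p2, rejected
w2:
  start at p4
  read 'L': p4 → p4
  read 'R': p4 → p3
  read 'R': p3 → p0
  read 'L': p0 → p2
  read 'L': p2 → p4
  read 'R': p4 → p3
  read 'R': p3 → p0
  read 'L': p0 → p2
  read 'L': p2 → p4
  read 'R': p4 → p3
  read 'L': p3 → p2
  read 'L': p2 → p4
  read 'R': p4 → p3
  read 'R': p3 → p0
  read 'R': p0 → p1
  read 'L': p1 → p2
  read 'L': p2 → p4
  end p4, accepted
w3:
  start at p4
  read 'L': p4 → p4
  read 'R': p4 → p3
  read 'R': p3 → p0
  read 'L': p0 → p2
  read 'L': p2 → p4
  read 'R': p4 → p3
  read 'L': p3 → p2
  read 'R': p2 → p3
  read 'L': p3 → p2
  read 'R': p2 → p3
  read 'L': p3 → p2
  read 'L': p2 → p4
  read 'R': p4 → p3
  read 'R': p3 → p0
  read 'R': p0 → p1
  read 'R': p1 → p4
  end p4, accepted
w4:
  start at p4
  read 'R': p4 → p3
  read 'L': p3 → p2
  read 'L': p2 → p4
  read 'L': p4 → p4
  read 'L': p4 → p4
  read 'R': p4 → p3
  read 'L': p3 → p2
  read 'L': p2 → p4
  read 'L': p4 → p4
  read 'L': p4 → p4
  read 'L': p4 → p4
  read 'L': p4 → p4
  read 'R': p4 → p3
  read 'L': p3 → p2
  read 'R': p2 → p3
  read 'L': p3 → p2
  read 'R': p2 → p3
  read 'L': p3 → p2
  read 'L': p2 → p4
  end p4, accepted
w5:
  start at p4
  read 'L': p4 → p4
  read 'R': p4 → p3
  read 'R': p3 → p0
  read 'L': p0 → p2
  read 'L': p2 → p4
  read 'L': p4 → p4
  read 'R': p4 → p3
  read 'L': p3 → p2
  read 'R': p2 → p3
  read 'R': p3 → p0
  read 'L': p0 → p2
  read 'L': p2 → p4
  read 'L': p4 → p4
  end p4, accepted

4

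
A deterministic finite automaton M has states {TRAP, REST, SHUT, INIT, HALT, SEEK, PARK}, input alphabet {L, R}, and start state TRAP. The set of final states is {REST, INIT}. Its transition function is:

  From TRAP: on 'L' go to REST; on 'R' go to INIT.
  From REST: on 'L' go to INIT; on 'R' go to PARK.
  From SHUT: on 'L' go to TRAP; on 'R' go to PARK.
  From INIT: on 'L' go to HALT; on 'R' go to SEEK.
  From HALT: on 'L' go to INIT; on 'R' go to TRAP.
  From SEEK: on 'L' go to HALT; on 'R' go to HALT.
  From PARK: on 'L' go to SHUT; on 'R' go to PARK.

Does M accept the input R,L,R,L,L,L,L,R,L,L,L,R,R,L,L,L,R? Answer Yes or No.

Trace: TRAP -R-> INIT -L-> HALT -R-> TRAP -L-> REST -L-> INIT -L-> HALT -L-> INIT -R-> SEEK -L-> HALT -L-> INIT -L-> HALT -R-> TRAP -R-> INIT -L-> HALT -L-> INIT -L-> HALT -R-> TRAP
End state TRAP is not accepting.

No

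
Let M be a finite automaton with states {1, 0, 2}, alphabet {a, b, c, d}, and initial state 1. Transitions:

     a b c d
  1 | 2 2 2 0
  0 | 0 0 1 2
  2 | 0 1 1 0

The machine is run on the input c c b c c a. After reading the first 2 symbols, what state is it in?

1

Trace: 1 -c-> 2 -c-> 1
After 2 symbols: 1.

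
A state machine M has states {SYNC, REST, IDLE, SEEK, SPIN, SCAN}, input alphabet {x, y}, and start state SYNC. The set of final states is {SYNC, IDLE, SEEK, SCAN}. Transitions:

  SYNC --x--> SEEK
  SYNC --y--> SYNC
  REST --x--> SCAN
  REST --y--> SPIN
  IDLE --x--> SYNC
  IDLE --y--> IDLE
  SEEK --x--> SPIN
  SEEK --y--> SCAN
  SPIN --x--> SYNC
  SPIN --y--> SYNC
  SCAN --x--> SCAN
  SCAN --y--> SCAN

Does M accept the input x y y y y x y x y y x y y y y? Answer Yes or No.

Trace: SYNC -x-> SEEK -y-> SCAN -y-> SCAN -y-> SCAN -y-> SCAN -x-> SCAN -y-> SCAN -x-> SCAN -y-> SCAN -y-> SCAN -x-> SCAN -y-> SCAN -y-> SCAN -y-> SCAN -y-> SCAN
End state SCAN is accepting.

Yes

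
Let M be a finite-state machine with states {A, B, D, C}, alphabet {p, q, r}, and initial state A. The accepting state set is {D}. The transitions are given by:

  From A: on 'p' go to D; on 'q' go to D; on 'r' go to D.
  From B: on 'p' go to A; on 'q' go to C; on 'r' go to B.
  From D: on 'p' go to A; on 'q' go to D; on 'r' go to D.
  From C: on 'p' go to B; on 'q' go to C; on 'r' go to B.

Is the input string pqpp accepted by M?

Yes

Trace: A -p-> D -q-> D -p-> A -p-> D
End state D is accepting.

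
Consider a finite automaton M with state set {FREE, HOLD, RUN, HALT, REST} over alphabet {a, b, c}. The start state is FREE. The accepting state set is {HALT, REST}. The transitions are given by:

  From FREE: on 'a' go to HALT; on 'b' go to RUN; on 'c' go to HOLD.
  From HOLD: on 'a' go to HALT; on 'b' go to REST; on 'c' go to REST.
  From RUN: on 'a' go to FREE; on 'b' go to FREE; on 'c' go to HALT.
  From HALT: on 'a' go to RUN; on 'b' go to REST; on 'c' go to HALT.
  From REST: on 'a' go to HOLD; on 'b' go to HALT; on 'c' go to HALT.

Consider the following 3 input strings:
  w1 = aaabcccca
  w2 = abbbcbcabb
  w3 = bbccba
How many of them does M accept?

0

w1: Trace: FREE -a-> HALT -a-> RUN -a-> FREE -b-> RUN -c-> HALT -c-> HALT -c-> HALT -c-> HALT -a-> RUN  → end RUN, rejected
w2: Trace: FREE -a-> HALT -b-> REST -b-> HALT -b-> REST -c-> HALT -b-> REST -c-> HALT -a-> RUN -b-> FREE -b-> RUN  → end RUN, rejected
w3: Trace: FREE -b-> RUN -b-> FREE -c-> HOLD -c-> REST -b-> HALT -a-> RUN  → end RUN, rejected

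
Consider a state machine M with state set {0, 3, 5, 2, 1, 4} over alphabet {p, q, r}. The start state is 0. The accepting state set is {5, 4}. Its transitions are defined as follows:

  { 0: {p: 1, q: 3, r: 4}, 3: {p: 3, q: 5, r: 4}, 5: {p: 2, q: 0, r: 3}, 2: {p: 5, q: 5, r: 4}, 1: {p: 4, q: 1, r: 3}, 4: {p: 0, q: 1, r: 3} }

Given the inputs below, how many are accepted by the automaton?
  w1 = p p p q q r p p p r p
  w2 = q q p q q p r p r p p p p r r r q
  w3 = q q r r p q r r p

0

w1: 0 → 1 → 4 → 0 → 3 → 5 → 3 → 3 → 3 → 3 → 4 → 0  → end 0, rejected
w2: 0 → 3 → 5 → 2 → 5 → 0 → 1 → 3 → 3 → 4 → 0 → 1 → 4 → 0 → 4 → 3 → 4 → 1  → end 1, rejected
w3: 0 → 3 → 5 → 3 → 4 → 0 → 3 → 4 → 3 → 3  → end 3, rejected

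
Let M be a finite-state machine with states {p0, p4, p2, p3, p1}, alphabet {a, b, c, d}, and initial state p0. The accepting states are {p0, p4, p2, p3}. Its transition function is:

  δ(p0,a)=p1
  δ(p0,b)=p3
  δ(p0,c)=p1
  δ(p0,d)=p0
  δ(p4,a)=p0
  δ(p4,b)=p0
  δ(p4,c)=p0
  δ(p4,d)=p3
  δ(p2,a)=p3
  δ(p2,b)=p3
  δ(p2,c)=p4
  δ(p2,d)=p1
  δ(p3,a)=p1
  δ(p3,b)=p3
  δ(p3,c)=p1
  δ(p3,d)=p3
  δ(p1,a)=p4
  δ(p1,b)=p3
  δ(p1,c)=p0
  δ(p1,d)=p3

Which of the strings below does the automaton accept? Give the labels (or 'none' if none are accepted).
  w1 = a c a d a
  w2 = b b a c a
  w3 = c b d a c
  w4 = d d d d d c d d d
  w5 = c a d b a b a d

w3, w4, w5

w1: Trace: p0 -a-> p1 -c-> p0 -a-> p1 -d-> p3 -a-> p1  → end p1, rejected
w2: Trace: p0 -b-> p3 -b-> p3 -a-> p1 -c-> p0 -a-> p1  → end p1, rejected
w3: Trace: p0 -c-> p1 -b-> p3 -d-> p3 -a-> p1 -c-> p0  → end p0, accepted
w4: Trace: p0 -d-> p0 -d-> p0 -d-> p0 -d-> p0 -d-> p0 -c-> p1 -d-> p3 -d-> p3 -d-> p3  → end p3, accepted
w5: Trace: p0 -c-> p1 -a-> p4 -d-> p3 -b-> p3 -a-> p1 -b-> p3 -a-> p1 -d-> p3  → end p3, accepted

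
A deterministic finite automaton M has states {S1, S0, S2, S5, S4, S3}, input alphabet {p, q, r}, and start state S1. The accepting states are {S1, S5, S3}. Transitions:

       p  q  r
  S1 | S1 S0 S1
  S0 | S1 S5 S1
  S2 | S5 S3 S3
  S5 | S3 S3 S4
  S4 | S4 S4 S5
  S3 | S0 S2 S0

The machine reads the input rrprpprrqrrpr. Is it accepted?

Yes

start at S1
read 'r': S1 → S1
read 'r': S1 → S1
read 'p': S1 → S1
read 'r': S1 → S1
read 'p': S1 → S1
read 'p': S1 → S1
read 'r': S1 → S1
read 'r': S1 → S1
read 'q': S1 → S0
read 'r': S0 → S1
read 'r': S1 → S1
read 'p': S1 → S1
read 'r': S1 → S1
End state S1 is accepting.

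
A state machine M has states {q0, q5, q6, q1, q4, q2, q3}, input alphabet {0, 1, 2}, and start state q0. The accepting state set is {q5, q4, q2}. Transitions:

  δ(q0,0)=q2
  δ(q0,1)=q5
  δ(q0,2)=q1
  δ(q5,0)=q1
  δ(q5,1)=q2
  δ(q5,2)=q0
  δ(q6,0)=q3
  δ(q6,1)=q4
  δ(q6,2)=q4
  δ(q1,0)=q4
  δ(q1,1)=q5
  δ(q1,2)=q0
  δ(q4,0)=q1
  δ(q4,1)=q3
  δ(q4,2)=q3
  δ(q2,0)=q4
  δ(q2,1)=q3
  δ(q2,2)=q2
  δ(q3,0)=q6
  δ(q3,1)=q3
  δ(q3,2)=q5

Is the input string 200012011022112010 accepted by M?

No

Trace: q0 -2-> q1 -0-> q4 -0-> q1 -0-> q4 -1-> q3 -2-> q5 -0-> q1 -1-> q5 -1-> q2 -0-> q4 -2-> q3 -2-> q5 -1-> q2 -1-> q3 -2-> q5 -0-> q1 -1-> q5 -0-> q1
End state q1 is not accepting.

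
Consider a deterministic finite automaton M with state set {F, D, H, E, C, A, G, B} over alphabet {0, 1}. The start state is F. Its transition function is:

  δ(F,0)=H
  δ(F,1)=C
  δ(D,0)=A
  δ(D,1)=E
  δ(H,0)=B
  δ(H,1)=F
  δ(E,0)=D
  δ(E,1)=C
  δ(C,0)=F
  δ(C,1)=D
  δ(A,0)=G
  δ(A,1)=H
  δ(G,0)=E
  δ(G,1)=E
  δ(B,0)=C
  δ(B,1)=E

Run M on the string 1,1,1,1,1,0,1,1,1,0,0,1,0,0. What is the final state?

B

F → C → D → E → C → D → A → H → F → C → F → H → F → H → B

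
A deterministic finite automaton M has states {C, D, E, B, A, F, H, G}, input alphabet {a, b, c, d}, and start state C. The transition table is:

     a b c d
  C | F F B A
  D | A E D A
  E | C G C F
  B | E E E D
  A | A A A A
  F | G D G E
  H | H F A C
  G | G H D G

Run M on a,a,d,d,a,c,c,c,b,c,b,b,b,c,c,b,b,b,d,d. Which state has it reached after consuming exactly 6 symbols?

start at C
read 'a': C → F
read 'a': F → G
read 'd': G → G
read 'd': G → G
read 'a': G → G
read 'c': G → D
After 6 symbols: D.

D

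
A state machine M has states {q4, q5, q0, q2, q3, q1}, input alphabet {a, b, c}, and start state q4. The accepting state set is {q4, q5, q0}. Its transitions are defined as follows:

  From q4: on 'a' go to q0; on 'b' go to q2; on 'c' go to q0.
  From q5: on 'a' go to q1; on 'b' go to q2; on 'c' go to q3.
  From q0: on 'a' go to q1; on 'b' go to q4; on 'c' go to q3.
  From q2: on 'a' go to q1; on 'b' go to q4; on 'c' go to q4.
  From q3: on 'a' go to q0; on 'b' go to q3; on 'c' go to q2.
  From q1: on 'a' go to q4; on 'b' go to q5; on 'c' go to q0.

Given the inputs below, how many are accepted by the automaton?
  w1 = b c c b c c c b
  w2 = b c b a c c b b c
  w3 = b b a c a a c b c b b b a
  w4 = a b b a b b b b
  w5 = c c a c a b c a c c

w1: q4 → q2 → q4 → q0 → q4 → q0 → q3 → q2 → q4  → end q4, accepted
w2: q4 → q2 → q4 → q2 → q1 → q0 → q3 → q3 → q3 → q2  → end q2, rejected
w3: q4 → q2 → q4 → q0 → q3 → q0 → q1 → q0 → q4 → q0 → q4 → q2 → q4 → q0  → end q0, accepted
w4: q4 → q0 → q4 → q2 → q1 → q5 → q2 → q4 → q2  → end q2, rejected
w5: q4 → q0 → q3 → q0 → q3 → q0 → q4 → q0 → q1 → q0 → q3  → end q3, rejected

2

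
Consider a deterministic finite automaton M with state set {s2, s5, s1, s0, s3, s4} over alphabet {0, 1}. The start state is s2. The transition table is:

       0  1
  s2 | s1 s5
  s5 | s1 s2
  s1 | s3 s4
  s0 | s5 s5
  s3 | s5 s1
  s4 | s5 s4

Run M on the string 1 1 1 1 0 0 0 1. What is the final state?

s2

Trace: s2 -1-> s5 -1-> s2 -1-> s5 -1-> s2 -0-> s1 -0-> s3 -0-> s5 -1-> s2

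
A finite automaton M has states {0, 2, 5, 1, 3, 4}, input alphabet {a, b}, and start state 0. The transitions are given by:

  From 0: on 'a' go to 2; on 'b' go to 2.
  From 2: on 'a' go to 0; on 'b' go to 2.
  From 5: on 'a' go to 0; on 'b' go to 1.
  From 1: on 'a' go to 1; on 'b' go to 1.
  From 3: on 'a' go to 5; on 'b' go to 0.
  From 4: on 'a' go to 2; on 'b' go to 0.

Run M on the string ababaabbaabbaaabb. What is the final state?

Trace: 0 -a-> 2 -b-> 2 -a-> 0 -b-> 2 -a-> 0 -a-> 2 -b-> 2 -b-> 2 -a-> 0 -a-> 2 -b-> 2 -b-> 2 -a-> 0 -a-> 2 -a-> 0 -b-> 2 -b-> 2

2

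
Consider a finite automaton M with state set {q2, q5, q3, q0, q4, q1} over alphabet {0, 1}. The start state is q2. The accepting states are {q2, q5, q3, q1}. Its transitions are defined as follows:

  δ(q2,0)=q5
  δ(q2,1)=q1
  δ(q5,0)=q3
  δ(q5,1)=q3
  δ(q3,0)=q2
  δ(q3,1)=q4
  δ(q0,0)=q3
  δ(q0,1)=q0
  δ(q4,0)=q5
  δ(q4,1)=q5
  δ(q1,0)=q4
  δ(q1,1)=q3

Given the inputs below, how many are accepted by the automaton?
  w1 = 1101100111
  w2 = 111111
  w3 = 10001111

w1: q2 → q1 → q3 → q2 → q1 → q3 → q2 → q5 → q3 → q4 → q5  → end q5, accepted
w2: q2 → q1 → q3 → q4 → q5 → q3 → q4  → end q4, rejected
w3: q2 → q1 → q4 → q5 → q3 → q4 → q5 → q3 → q4  → end q4, rejected

1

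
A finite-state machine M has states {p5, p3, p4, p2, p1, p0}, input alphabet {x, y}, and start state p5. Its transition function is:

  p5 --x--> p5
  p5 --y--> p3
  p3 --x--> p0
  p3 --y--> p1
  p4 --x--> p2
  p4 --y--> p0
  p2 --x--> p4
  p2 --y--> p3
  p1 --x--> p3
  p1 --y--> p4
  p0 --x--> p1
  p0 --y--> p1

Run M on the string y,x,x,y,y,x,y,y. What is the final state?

p0

start at p5
read 'y': p5 → p3
read 'x': p3 → p0
read 'x': p0 → p1
read 'y': p1 → p4
read 'y': p4 → p0
read 'x': p0 → p1
read 'y': p1 → p4
read 'y': p4 → p0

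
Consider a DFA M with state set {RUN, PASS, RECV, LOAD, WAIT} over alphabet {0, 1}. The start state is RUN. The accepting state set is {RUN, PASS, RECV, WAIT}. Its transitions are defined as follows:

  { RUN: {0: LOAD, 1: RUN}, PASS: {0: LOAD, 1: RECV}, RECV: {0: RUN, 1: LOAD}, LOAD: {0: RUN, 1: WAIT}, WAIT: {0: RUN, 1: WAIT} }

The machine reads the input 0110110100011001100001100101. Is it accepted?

RUN → LOAD → WAIT → WAIT → RUN → RUN → RUN → LOAD → WAIT → RUN → LOAD → RUN → RUN → RUN → LOAD → RUN → RUN → RUN → LOAD → RUN → LOAD → RUN → RUN → RUN → LOAD → RUN → RUN → LOAD → WAIT
End state WAIT is accepting.

Yes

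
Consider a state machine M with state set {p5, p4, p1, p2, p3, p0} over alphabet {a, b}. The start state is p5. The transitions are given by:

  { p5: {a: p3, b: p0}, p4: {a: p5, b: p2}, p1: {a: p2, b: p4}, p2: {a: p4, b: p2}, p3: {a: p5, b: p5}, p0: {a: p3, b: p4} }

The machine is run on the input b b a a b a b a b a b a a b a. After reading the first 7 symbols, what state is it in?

p5

Trace: p5 -b-> p0 -b-> p4 -a-> p5 -a-> p3 -b-> p5 -a-> p3 -b-> p5
After 7 symbols: p5.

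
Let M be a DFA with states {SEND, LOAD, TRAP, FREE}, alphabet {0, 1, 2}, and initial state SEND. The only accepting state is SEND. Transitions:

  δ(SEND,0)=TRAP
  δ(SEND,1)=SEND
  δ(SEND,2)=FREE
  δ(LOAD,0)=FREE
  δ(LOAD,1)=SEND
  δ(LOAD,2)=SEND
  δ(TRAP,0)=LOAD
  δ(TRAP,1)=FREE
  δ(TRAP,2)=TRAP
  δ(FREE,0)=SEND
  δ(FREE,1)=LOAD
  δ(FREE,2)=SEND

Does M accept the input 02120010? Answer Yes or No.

start at SEND
read '0': SEND → TRAP
read '2': TRAP → TRAP
read '1': TRAP → FREE
read '2': FREE → SEND
read '0': SEND → TRAP
read '0': TRAP → LOAD
read '1': LOAD → SEND
read '0': SEND → TRAP
End state TRAP is not accepting.

No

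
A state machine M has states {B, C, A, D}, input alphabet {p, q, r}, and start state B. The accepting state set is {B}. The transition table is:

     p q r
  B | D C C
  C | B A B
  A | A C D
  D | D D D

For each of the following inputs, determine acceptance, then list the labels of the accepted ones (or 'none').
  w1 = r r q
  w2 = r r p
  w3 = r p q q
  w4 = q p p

none

w1: Trace: B -r-> C -r-> B -q-> C  → end C, rejected
w2: Trace: B -r-> C -r-> B -p-> D  → end D, rejected
w3: Trace: B -r-> C -p-> B -q-> C -q-> A  → end A, rejected
w4: Trace: B -q-> C -p-> B -p-> D  → end D, rejected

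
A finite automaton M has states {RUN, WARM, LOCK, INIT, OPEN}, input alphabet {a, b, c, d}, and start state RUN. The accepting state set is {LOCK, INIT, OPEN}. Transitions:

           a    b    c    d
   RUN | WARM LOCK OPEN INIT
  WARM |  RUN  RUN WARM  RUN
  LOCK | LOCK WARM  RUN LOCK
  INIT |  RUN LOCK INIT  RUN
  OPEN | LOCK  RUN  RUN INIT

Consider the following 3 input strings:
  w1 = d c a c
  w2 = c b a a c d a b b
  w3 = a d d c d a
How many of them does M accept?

w1: RUN → INIT → INIT → RUN → OPEN  → end OPEN, accepted
w2: RUN → OPEN → RUN → WARM → RUN → OPEN → INIT → RUN → LOCK → WARM  → end WARM, rejected
w3: RUN → WARM → RUN → INIT → INIT → RUN → WARM  → end WARM, rejected

1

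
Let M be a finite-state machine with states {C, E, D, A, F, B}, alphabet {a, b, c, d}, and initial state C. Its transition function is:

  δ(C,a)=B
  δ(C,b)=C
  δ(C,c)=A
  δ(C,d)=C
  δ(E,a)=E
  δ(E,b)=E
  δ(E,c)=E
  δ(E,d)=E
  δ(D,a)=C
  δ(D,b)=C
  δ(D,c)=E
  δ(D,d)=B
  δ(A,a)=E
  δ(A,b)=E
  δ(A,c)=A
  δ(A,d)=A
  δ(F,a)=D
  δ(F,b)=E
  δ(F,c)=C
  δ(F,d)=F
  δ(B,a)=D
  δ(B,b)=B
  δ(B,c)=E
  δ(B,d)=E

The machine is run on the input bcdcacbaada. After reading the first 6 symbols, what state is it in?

E

Trace: C -b-> C -c-> A -d-> A -c-> A -a-> E -c-> E
After 6 symbols: E.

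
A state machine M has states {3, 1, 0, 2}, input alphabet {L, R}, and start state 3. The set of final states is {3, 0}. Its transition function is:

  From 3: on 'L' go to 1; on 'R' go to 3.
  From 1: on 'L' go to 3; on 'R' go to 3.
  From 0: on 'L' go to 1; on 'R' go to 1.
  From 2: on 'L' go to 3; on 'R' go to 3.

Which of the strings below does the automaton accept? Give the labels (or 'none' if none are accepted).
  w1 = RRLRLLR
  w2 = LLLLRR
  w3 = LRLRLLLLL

w1: Trace: 3 -R-> 3 -R-> 3 -L-> 1 -R-> 3 -L-> 1 -L-> 3 -R-> 3  → end 3, accepted
w2: Trace: 3 -L-> 1 -L-> 3 -L-> 1 -L-> 3 -R-> 3 -R-> 3  → end 3, accepted
w3: Trace: 3 -L-> 1 -R-> 3 -L-> 1 -R-> 3 -L-> 1 -L-> 3 -L-> 1 -L-> 3 -L-> 1  → end 1, rejected

w1, w2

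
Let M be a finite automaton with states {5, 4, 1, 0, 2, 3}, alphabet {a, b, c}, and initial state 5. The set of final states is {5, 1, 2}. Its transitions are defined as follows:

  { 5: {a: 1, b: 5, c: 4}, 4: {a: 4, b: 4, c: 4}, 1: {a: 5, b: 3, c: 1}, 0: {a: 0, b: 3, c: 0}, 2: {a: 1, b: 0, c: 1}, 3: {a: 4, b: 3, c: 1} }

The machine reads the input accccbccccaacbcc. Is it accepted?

start at 5
read 'a': 5 → 1
read 'c': 1 → 1
read 'c': 1 → 1
read 'c': 1 → 1
read 'c': 1 → 1
read 'b': 1 → 3
read 'c': 3 → 1
read 'c': 1 → 1
read 'c': 1 → 1
read 'c': 1 → 1
read 'a': 1 → 5
read 'a': 5 → 1
read 'c': 1 → 1
read 'b': 1 → 3
read 'c': 3 → 1
read 'c': 1 → 1
End state 1 is accepting.

Yes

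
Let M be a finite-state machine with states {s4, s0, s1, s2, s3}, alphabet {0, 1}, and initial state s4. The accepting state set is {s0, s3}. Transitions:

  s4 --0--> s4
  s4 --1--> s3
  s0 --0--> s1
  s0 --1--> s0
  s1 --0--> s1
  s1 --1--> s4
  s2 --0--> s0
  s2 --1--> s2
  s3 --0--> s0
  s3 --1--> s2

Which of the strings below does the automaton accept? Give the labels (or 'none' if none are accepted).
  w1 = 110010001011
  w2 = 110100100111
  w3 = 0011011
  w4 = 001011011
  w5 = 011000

w1: s4 → s3 → s2 → s0 → s1 → s4 → s4 → s4 → s4 → s3 → s0 → s0 → s0  → end s0, accepted
w2: s4 → s3 → s2 → s0 → s0 → s1 → s1 → s4 → s4 → s4 → s3 → s2 → s2  → end s2, rejected
w3: s4 → s4 → s4 → s3 → s2 → s0 → s0 → s0  → end s0, accepted
w4: s4 → s4 → s4 → s3 → s0 → s0 → s0 → s1 → s4 → s3  → end s3, accepted
w5: s4 → s4 → s3 → s2 → s0 → s1 → s1  → end s1, rejected

w1, w3, w4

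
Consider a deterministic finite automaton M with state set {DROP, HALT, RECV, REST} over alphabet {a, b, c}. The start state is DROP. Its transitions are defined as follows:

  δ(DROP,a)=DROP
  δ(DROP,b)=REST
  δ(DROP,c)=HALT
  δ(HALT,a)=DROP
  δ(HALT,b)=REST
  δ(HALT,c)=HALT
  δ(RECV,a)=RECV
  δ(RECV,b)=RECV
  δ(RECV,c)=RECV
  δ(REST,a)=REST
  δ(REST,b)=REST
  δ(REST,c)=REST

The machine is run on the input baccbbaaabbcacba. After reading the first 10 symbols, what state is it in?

REST

Trace: DROP -b-> REST -a-> REST -c-> REST -c-> REST -b-> REST -b-> REST -a-> REST -a-> REST -a-> REST -b-> REST
After 10 symbols: REST.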